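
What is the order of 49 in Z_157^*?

26

ord(49) | φ(157) = 157 − 1 = 156 = 2^2 · 3 · 13.
Divisors of 156: 1, 2, 3, 4, 6, 12, 13, 26, 39, 52, 78, 156.
Check 49^d mod 157 for each divisor in increasing order:
49^1 ≡ 49 (mod 157)
49^2 ≡ 46 (mod 157)
49^3 ≡ 56 (mod 157)
49^4 ≡ 75 (mod 157)
49^6 ≡ 153 (mod 157)
49^12 ≡ 16 (mod 157)
49^13 ≡ 156 (mod 157)
49^26 ≡ 1 (mod 157) ✓
The smallest such exponent is 26, so the order of 49 is 26.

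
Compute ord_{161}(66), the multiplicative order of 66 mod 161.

66

By Lagrange's theorem, ord_161(66) divides φ(161) = φ(7·23) = (7−1)·(23−1) = 6·22 = 132 = 2^2 · 3 · 11.
Divisors of 132: 1, 2, 3, 4, 6, 11, 12, 22, 33, 44, 66, 132.
Compute 66^d (mod 161) for the divisors d until we hit 1:
66^1 ≡ 66 (mod 161)
66^2 ≡ 9 (mod 161)
66^3 ≡ 111 (mod 161)
66^4 ≡ 81 (mod 161)
66^6 ≡ 85 (mod 161)
66^11 ≡ 68 (mod 161)
66^12 ≡ 141 (mod 161)
66^22 ≡ 116 (mod 161)
66^33 ≡ 160 (mod 161)
66^44 ≡ 93 (mod 161)
66^66 ≡ 1 (mod 161) ✓
Therefore the multiplicative order of 66 modulo 161 is 66.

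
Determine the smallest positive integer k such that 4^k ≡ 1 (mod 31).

5

Since 4 ∈ (Z/31Z)^×, its order divides φ(31) = 31 − 1 = 30 = 2 · 3 · 5.
Divisors of 30: 1, 2, 3, 5, 6, 10, 15, 30.
Evaluate successive powers at the divisors of 30:
4^1 ≡ 4
4^2 ≡ 16
4^3 ≡ 2
4^5 ≡ 1
Hence ord(4) = 5.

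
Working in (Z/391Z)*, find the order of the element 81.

44

Since 81 ∈ (Z/391Z)^×, its order divides φ(391) = φ(17·23) = (17−1)·(23−1) = 16·22 = 352 = 2^5 · 11.
Divisors of 352: 1, 2, 4, 8, 11, 16, 22, 32, 44, 88, 176, 352.
Compute 81^d (mod 391) for the divisors d until we hit 1:
81^1 ≡ 81 (mod 391)
81^2 ≡ 305 (mod 391)
81^4 ≡ 358 (mod 391)
81^8 ≡ 307 (mod 391)
81^11 ≡ 208 (mod 391)
81^16 ≡ 18 (mod 391)
81^22 ≡ 254 (mod 391)
81^32 ≡ 324 (mod 391)
81^44 ≡ 1 (mod 391) ✓
Hence ord(81) = 44.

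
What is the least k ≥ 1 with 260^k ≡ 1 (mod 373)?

124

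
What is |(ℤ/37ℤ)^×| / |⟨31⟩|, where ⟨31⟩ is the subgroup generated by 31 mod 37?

Since 31 ∈ (Z/37Z)^×, its order divides φ(37) = 37 − 1 = 36 = 2^2 · 3^2.
Divisors of 36: 1, 2, 3, 4, 6, 9, 12, 18, 36.
Evaluate successive powers at the divisors of 36:
31^1 ≡ 31
31^2 ≡ 36
31^3 ≡ 6
31^4 ≡ 1
Thus |⟨31⟩| = ord(31) = 4.
The index is φ(37) / ord(31) = 36 / 4 = 9.

9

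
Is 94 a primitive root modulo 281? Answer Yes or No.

Yes

φ(281) = 281 − 1 = 280 = 2^3 · 5 · 7.
94 is a primitive root mod 281 iff 94^(φ(281)/q) ≢ 1 for every prime q | φ(281), i.e. q ∈ {2, 5, 7}.
94^140 ≡ 280 (mod 281)  [q = 2: ≢ 1 ✓]
94^56 ≡ 232 (mod 281)  [q = 5: ≢ 1 ✓]
94^40 ≡ 79 (mod 281)  [q = 7: ≢ 1 ✓]
None equal 1, so ord_281(94) = 280: 94 is a primitive root.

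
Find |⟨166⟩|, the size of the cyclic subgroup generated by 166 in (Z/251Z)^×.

250

By Lagrange's theorem, ord_251(166) divides φ(251) = 251 − 1 = 250 = 2 · 5^3.
Divisors of 250: 1, 2, 5, 10, 25, 50, 125, 250.
Check 166^d mod 251 for each divisor in increasing order:
166^1 ≡ 166 (mod 251)
166^2 ≡ 197 (mod 251)
166^5 ≡ 128 (mod 251)
166^10 ≡ 69 (mod 251)
166^25 ≡ 231 (mod 251)
166^50 ≡ 149 (mod 251)
166^125 ≡ 250 (mod 251)
166^250 ≡ 1 (mod 251) ✓
Therefore the multiplicative order of 166 modulo 251 is 250.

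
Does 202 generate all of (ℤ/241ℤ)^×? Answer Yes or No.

φ(241) = 241 − 1 = 240 = 2^4 · 3 · 5.
An element g generates (Z/241Z)^× iff g^(240/q) ≢ 1 (mod 241) for each prime q ∈ {2, 3, 5}.
202^120 ≡ 240 (mod 241)  [q = 2: ≢ 1 ✓]
202^80 ≡ 15 (mod 241)  [q = 3: ≢ 1 ✓]
202^48 ≡ 98 (mod 241)  [q = 5: ≢ 1 ✓]
All checks pass, so 202 has order 240 and is a primitive root modulo 241.

Yes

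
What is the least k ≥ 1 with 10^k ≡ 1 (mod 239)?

7

ord(10) | φ(239) = 239 − 1 = 238 = 2 · 7 · 17.
Divisors of 238: 1, 2, 7, 14, 17, 34, 119, 238.
Evaluate successive powers at the divisors of 238:
10^1 ≡ 10 (mod 239)
10^2 ≡ 100 (mod 239)
10^7 ≡ 1 (mod 239) ✓
Therefore the multiplicative order of 10 modulo 239 is 7.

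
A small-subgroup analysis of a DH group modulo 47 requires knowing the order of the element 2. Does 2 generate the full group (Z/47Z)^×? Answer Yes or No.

No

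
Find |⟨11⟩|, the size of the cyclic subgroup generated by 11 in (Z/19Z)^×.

3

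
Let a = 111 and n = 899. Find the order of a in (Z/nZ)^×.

105

Since 111 ∈ (Z/899Z)^×, its order divides φ(899) = φ(29·31) = (29−1)·(31−1) = 28·30 = 840 = 2^3 · 3 · 5 · 7.
Divisors of 840: 1, 2, 3, 4, 5, 6, 7, 8, 10, 12, 14, 15, 20, 21, 24, 28, 30, 35, 40, 42, 56, 60, 70, 84, 105, 120, 140, 168, 210, 280, 420, 840.
Evaluate successive powers at the divisors of 840:
111^1 ≡ 111 (mod 899)
111^2 ≡ 634 (mod 899)
111^3 ≡ 252 (mod 899)
111^4 ≡ 103 (mod 899)
111^5 ≡ 645 (mod 899)
111^6 ≡ 574 (mod 899)
111^7 ≡ 784 (mod 899)
111^8 ≡ 720 (mod 899)
111^10 ≡ 687 (mod 899)
111^12 ≡ 442 (mod 899)
111^14 ≡ 639 (mod 899)
111^15 ≡ 807 (mod 899)
111^20 ≡ 893 (mod 899)
111^21 ≡ 233 (mod 899)
111^24 ≡ 281 (mod 899)
111^28 ≡ 175 (mod 899)
111^30 ≡ 373 (mod 899)
111^35 ≡ 552 (mod 899)
111^40 ≡ 36 (mod 899)
111^42 ≡ 349 (mod 899)
111^56 ≡ 59 (mod 899)
111^60 ≡ 683 (mod 899)
111^70 ≡ 842 (mod 899)
111^84 ≡ 436 (mod 899)
111^105 ≡ 1 (mod 899) ✓
Therefore the multiplicative order of 111 modulo 899 is 105.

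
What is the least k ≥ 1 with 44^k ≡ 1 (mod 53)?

ord(44) | φ(53) = 53 − 1 = 52 = 2^2 · 13.
Divisors of 52: 1, 2, 4, 13, 26, 52.
Evaluate successive powers at the divisors of 52:
44^1 ≡ 44
44^2 ≡ 28
44^4 ≡ 42
44^13 ≡ 1
The smallest such exponent is 13, so the order of 44 is 13.

13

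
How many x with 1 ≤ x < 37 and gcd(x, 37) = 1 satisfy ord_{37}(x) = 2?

1

φ(37) = 37 − 1 = 36 = 2^2 · 3^2.
In a cyclic group of order 36, there are φ(d) elements of order d for each divisor d of 36, and zero for non-divisors.
2 | 36, and φ(2) = 2 − 1 = 1.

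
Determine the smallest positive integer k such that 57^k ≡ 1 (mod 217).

6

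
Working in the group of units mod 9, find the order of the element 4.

The order of 4 must divide φ(9) = φ(3^2) = 3·(3−1) = 6 = 2 · 3.
Divisors of 6: 1, 2, 3, 6.
Test each divisor d:
4^1 ≡ 4 (mod 9)
4^2 ≡ 7 (mod 9)
4^3 ≡ 1 (mod 9) ✓
Hence ord(4) = 3.

3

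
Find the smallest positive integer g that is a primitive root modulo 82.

7

φ(82) = φ(2)·φ(41) = 1·40 = 40 = 2^3 · 5.
g is a primitive root iff g^(40/q) ≢ 1 (mod 82) for each prime q ∈ {2, 5}.
g = 2: gcd(2, 82) = 2 > 1, not a unit — skip.
g = 3: 3^20 ≡ 81; 3^8 ≡ 1 — hits 1, so not a primitive root.
g = 4: gcd(4, 82) = 2 > 1, not a unit — skip.
g = 5: 5^20 ≡ 1 — hits 1, so not a primitive root.
g = 6: gcd(6, 82) = 2 > 1, not a unit — skip.
g = 7: 7^20 ≡ 81; 7^8 ≡ 37 — none is 1, so 7 is a primitive root.
So 7 is the smallest generator of (Z/82Z)^×.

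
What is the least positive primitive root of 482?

φ(482) = φ(2)·φ(241) = 1·240 = 240 = 2^4 · 3 · 5.
Test candidates g = 2, 3, … against the prime factors q ∈ {2, 3, 5} of φ(482): g is a generator iff g^(240/q) ≢ 1 for every such q.
g = 2: gcd(2, 482) = 2 > 1, not a unit — skip.
g = 3: 3^120 ≡ 1 — hits 1, so not a primitive root.
g = 4: gcd(4, 482) = 2 > 1, not a unit — skip.
g = 5: 5^120 ≡ 1 — hits 1, so not a primitive root.
g = 6: gcd(6, 482) = 2 > 1, not a unit — skip.
g = 7: 7^120 ≡ 481; 7^80 ≡ 15; 7^48 ≡ 91 — none is 1, so 7 is a primitive root.
The smallest primitive root modulo 482 is 7.

7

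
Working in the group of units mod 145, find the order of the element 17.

4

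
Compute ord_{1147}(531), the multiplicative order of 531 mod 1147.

Since 531 ∈ (Z/1147Z)^×, its order divides φ(1147) = φ(31·37) = (31−1)·(37−1) = 30·36 = 1080 = 2^3 · 3^3 · 5.
Divisors of 1080: 1, 2, 3, 4, 5, 6, 8, 9, 10, 12, 15, 18, 20, 24, 27, 30, 36, 40, 45, 54, 60, 72, 90, 108, 120, 135, 180, 216, 270, 360, 540, 1080.
Test each divisor d:
531^1 ≡ 531
531^2 ≡ 946
531^3 ≡ 1087
531^4 ≡ 256
531^5 ≡ 590
531^6 ≡ 159
531^8 ≡ 157
531^9 ≡ 783
531^10 ≡ 559
531^12 ≡ 47
531^15 ≡ 621
531^18 ≡ 591
531^20 ≡ 497
531^24 ≡ 1062
531^27 ≡ 512
531^30 ≡ 249
531^36 ≡ 593
531^40 ≡ 404
531^45 ≡ 931
531^54 ≡ 628
531^60 ≡ 63
531^72 ≡ 667
531^90 ≡ 776
531^108 ≡ 963
531^120 ≡ 528
531^135 ≡ 993
531^180 ≡ 1
Hence ord(531) = 180.

180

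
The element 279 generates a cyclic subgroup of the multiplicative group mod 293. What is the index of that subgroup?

4

ord(279) | φ(293) = 293 − 1 = 292 = 2^2 · 73.
Divisors of 292: 1, 2, 4, 73, 146, 292.
Test each divisor d:
279^1 ≡ 279 (mod 293)
279^2 ≡ 196 (mod 293)
279^4 ≡ 33 (mod 293)
279^73 ≡ 1 (mod 293) ✓
So ord_293(279) = 73, hence |⟨279⟩| = 73.
[(Z/293Z)^× : ⟨279⟩] = 292/73 = 4.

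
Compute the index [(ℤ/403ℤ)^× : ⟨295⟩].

24

The order of 295 must divide φ(403) = φ(13·31) = (13−1)·(31−1) = 12·30 = 360 = 2^3 · 3^2 · 5.
Divisors of 360: 1, 2, 3, 4, 5, 6, 8, 9, 10, 12, 15, 18, 20, 24, 30, 36, 40, 45, 60, 72, 90, 120, 180, 360.
Check 295^d mod 403 for each divisor in increasing order:
295^1 ≡ 295
295^2 ≡ 380
295^3 ≡ 66
295^4 ≡ 126
295^5 ≡ 94
295^6 ≡ 326
295^8 ≡ 159
295^9 ≡ 157
295^10 ≡ 373
295^12 ≡ 287
295^15 ≡ 1
So ord_403(295) = 15, hence |⟨295⟩| = 15.
The index is φ(403) / ord(295) = 360 / 15 = 24.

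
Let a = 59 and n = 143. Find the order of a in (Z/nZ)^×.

60

Since 59 ∈ (Z/143Z)^×, its order divides φ(143) = φ(11·13) = (11−1)·(13−1) = 10·12 = 120 = 2^3 · 3 · 5.
Divisors of 120: 1, 2, 3, 4, 5, 6, 8, 10, 12, 15, 20, 24, 30, 40, 60, 120.
Compute 59^d (mod 143) for the divisors d until we hit 1:
59^1 ≡ 59 (mod 143)
59^2 ≡ 49 (mod 143)
59^3 ≡ 31 (mod 143)
59^4 ≡ 113 (mod 143)
59^5 ≡ 89 (mod 143)
59^6 ≡ 103 (mod 143)
59^8 ≡ 42 (mod 143)
59^10 ≡ 56 (mod 143)
59^12 ≡ 27 (mod 143)
59^15 ≡ 122 (mod 143)
59^20 ≡ 133 (mod 143)
59^24 ≡ 14 (mod 143)
59^30 ≡ 12 (mod 143)
59^40 ≡ 100 (mod 143)
59^60 ≡ 1 (mod 143) ✓
The smallest such exponent is 60, so the order of 59 is 60.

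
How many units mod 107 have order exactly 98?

φ(107) = 107 − 1 = 106 = 2 · 53.
(Z/107Z)^× is cyclic (|G| = 106); a cyclic group of order m has exactly φ(d) elements of each order d | m, and none otherwise.
98 does not divide 106, so no element of (Z/107Z)^× has order 98.

0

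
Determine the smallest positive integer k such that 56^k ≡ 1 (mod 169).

By Lagrange's theorem, ord_169(56) divides φ(169) = φ(13^2) = 13·(13−1) = 156 = 2^2 · 3 · 13.
Divisors of 156: 1, 2, 3, 4, 6, 12, 13, 26, 39, 52, 78, 156.
Check 56^d mod 169 for each divisor in increasing order:
56^1 ≡ 56 (mod 169)
56^2 ≡ 94 (mod 169)
56^3 ≡ 25 (mod 169)
56^4 ≡ 48 (mod 169)
56^6 ≡ 118 (mod 169)
56^12 ≡ 66 (mod 169)
56^13 ≡ 147 (mod 169)
56^26 ≡ 146 (mod 169)
56^39 ≡ 168 (mod 169)
56^52 ≡ 22 (mod 169)
56^78 ≡ 1 (mod 169) ✓
Therefore the multiplicative order of 56 modulo 169 is 78.

78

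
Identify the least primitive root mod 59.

2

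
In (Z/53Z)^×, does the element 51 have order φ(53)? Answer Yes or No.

Yes

φ(53) = 53 − 1 = 52 = 2^2 · 13.
An element g generates (Z/53Z)^× iff g^(52/q) ≢ 1 (mod 53) for each prime q ∈ {2, 13}.
51^26 ≡ 52 (mod 53)  [q = 2: ≢ 1 ✓]
51^4 ≡ 16 (mod 53)  [q = 13: ≢ 1 ✓]
None equal 1, so ord_53(51) = 52: 51 is a primitive root.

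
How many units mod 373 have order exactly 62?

30

φ(373) = 373 − 1 = 372 = 2^2 · 3 · 31.
In a cyclic group of order 372, there are φ(d) elements of order d for each divisor d of 372, and zero for non-divisors.
62 = 2 · 31 divides 372, and φ(62) = 30.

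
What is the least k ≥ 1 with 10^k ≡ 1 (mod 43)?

21

ord(10) | φ(43) = 43 − 1 = 42 = 2 · 3 · 7.
Divisors of 42: 1, 2, 3, 6, 7, 14, 21, 42.
Test each divisor d:
10^1 ≡ 10 (mod 43)
10^2 ≡ 14 (mod 43)
10^3 ≡ 11 (mod 43)
10^6 ≡ 35 (mod 43)
10^7 ≡ 6 (mod 43)
10^14 ≡ 36 (mod 43)
10^21 ≡ 1 (mod 43) ✓
The smallest such exponent is 21, so the order of 10 is 21.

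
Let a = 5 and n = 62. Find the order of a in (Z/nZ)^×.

3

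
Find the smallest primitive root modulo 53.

φ(53) = 53 − 1 = 52 = 2^2 · 13.
g is a primitive root iff g^(52/q) ≢ 1 (mod 53) for each prime q ∈ {2, 13}.
g = 2: 2^26 ≡ 52; 2^4 ≡ 16 — none is 1, so 2 is a primitive root.
So 2 is the smallest generator of (Z/53Z)^×.

2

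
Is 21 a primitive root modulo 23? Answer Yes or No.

Yes

φ(23) = 23 − 1 = 22 = 2 · 11.
An element g generates (Z/23Z)^× iff g^(22/q) ≢ 1 (mod 23) for each prime q ∈ {2, 11}.
21^11 ≡ 22 (mod 23)  [q = 2: ≢ 1 ✓]
21^2 ≡ 4 (mod 23)  [q = 11: ≢ 1 ✓]
None equal 1, so ord_23(21) = 22: 21 is a primitive root.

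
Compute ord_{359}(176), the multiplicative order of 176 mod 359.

179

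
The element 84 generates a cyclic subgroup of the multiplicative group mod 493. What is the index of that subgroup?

Since 84 ∈ (Z/493Z)^×, its order divides φ(493) = φ(17·29) = (17−1)·(29−1) = 16·28 = 448 = 2^6 · 7.
Divisors of 448: 1, 2, 4, 7, 8, 14, 16, 28, 32, 56, 64, 112, 224, 448.
Evaluate successive powers at the divisors of 448:
84^1 ≡ 84 (mod 493)
84^2 ≡ 154 (mod 493)
84^4 ≡ 52 (mod 493)
84^7 ≡ 220 (mod 493)
84^8 ≡ 239 (mod 493)
84^14 ≡ 86 (mod 493)
84^16 ≡ 426 (mod 493)
84^28 ≡ 1 (mod 493) ✓
The order of 84 is 28, so the subgroup it generates has 28 elements.
Index = |(Z/493Z)^×| / |⟨84⟩| = 448 / 28 = 16.

16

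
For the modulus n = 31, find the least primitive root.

3

φ(31) = 31 − 1 = 30 = 2 · 3 · 5.
Test candidates g = 2, 3, … against the prime factors q ∈ {2, 3, 5} of φ(31): g is a generator iff g^(30/q) ≢ 1 for every such q.
g = 2: 2^15 ≡ 1 — hits 1, so not a primitive root.
g = 3: 3^15 ≡ 30; 3^10 ≡ 25; 3^6 ≡ 16 — none is 1, so 3 is a primitive root.
Hence the least primitive root of 31 is 3.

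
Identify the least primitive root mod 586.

3

φ(586) = φ(2)·φ(293) = 1·292 = 292 = 2^2 · 73.
Test candidates g = 2, 3, … against the prime factors q ∈ {2, 73} of φ(586): g is a generator iff g^(292/q) ≢ 1 for every such q.
g = 2: gcd(2, 586) = 2 > 1, not a unit — skip.
g = 3: 3^146 ≡ 585; 3^4 ≡ 81 — none is 1, so 3 is a primitive root.
The smallest primitive root modulo 586 is 3.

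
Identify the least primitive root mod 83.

2

φ(83) = 83 − 1 = 82 = 2 · 41.
Test candidates g = 2, 3, … against the prime factors q ∈ {2, 41} of φ(83): g is a generator iff g^(82/q) ≢ 1 for every such q.
g = 2: 2^41 ≡ 82; 2^2 ≡ 4 — none is 1, so 2 is a primitive root.
Hence the least primitive root of 83 is 2.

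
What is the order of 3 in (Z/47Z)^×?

23

Since 3 ∈ (Z/47Z)^×, its order divides φ(47) = 47 − 1 = 46 = 2 · 23.
Divisors of 46: 1, 2, 23, 46.
Check 3^d mod 47 for each divisor in increasing order:
3^1 ≡ 3 (mod 47)
3^2 ≡ 9 (mod 47)
3^23 ≡ 1 (mod 47) ✓
Therefore the multiplicative order of 3 modulo 47 is 23.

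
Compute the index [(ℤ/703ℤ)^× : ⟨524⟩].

54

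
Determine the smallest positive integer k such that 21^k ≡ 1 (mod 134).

33

By Lagrange's theorem, ord_134(21) divides φ(134) = φ(2)·φ(67) = 1·66 = 66 = 2 · 3 · 11.
Divisors of 66: 1, 2, 3, 6, 11, 22, 33, 66.
Compute 21^d (mod 134) for the divisors d until we hit 1:
21^1 ≡ 21 (mod 134)
21^2 ≡ 39 (mod 134)
21^3 ≡ 15 (mod 134)
21^6 ≡ 91 (mod 134)
21^11 ≡ 37 (mod 134)
21^22 ≡ 29 (mod 134)
21^33 ≡ 1 (mod 134) ✓
Therefore the multiplicative order of 21 modulo 134 is 33.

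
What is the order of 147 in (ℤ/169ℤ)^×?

6

The order of 147 must divide φ(169) = φ(13^2) = 13·(13−1) = 156 = 2^2 · 3 · 13.
Divisors of 156: 1, 2, 3, 4, 6, 12, 13, 26, 39, 52, 78, 156.
Evaluate successive powers at the divisors of 156:
147^1 ≡ 147 (mod 169)
147^2 ≡ 146 (mod 169)
147^3 ≡ 168 (mod 169)
147^4 ≡ 22 (mod 169)
147^6 ≡ 1 (mod 169) ✓
The smallest such exponent is 6, so the order of 147 is 6.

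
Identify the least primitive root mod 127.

φ(127) = 127 − 1 = 126 = 2 · 3^2 · 7.
Test candidates g = 2, 3, … against the prime factors q ∈ {2, 3, 7} of φ(127): g is a generator iff g^(126/q) ≢ 1 for every such q.
g = 2: 2^63 ≡ 1 — hits 1, so not a primitive root.
g = 3: 3^63 ≡ 126; 3^42 ≡ 107; 3^18 ≡ 4 — none is 1, so 3 is a primitive root.
The smallest primitive root modulo 127 is 3.

3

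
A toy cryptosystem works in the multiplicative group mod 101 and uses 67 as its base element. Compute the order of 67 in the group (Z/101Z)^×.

The order of 67 must divide φ(101) = 101 − 1 = 100 = 2^2 · 5^2.
Divisors of 100: 1, 2, 4, 5, 10, 20, 25, 50, 100.
Check 67^d mod 101 for each divisor in increasing order:
67^1 ≡ 67 (mod 101)
67^2 ≡ 45 (mod 101)
67^4 ≡ 5 (mod 101)
67^5 ≡ 32 (mod 101)
67^10 ≡ 14 (mod 101)
67^20 ≡ 95 (mod 101)
67^25 ≡ 10 (mod 101)
67^50 ≡ 100 (mod 101)
67^100 ≡ 1 (mod 101) ✓
Hence ord(67) = 100.

100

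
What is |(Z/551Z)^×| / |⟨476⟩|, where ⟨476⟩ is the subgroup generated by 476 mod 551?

The order of 476 must divide φ(551) = φ(19·29) = (19−1)·(29−1) = 18·28 = 504 = 2^3 · 3^2 · 7.
Divisors of 504: 1, 2, 3, 4, 6, 7, 8, 9, 12, 14, 18, 21, 24, 28, 36, 42, 56, 63, 72, 84, 126, 168, 252, 504.
Compute 476^d (mod 551) for the divisors d until we hit 1:
476^1 ≡ 476
476^2 ≡ 115
476^3 ≡ 191
476^4 ≡ 1
Thus |⟨476⟩| = ord(476) = 4.
[(Z/551Z)^× : ⟨476⟩] = 504/4 = 126.

126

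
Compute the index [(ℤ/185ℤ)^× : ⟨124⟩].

4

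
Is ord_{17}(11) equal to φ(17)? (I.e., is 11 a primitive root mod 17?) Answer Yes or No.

Yes

φ(17) = 17 − 1 = 16 = 2^4.
An element g generates (Z/17Z)^× iff g^(16/q) ≢ 1 (mod 17) for each prime q ∈ {2}.
11^8 ≡ 16 (mod 17)  [q = 2: ≢ 1 ✓]
Every test exponent gives a nontrivial residue, hence 11 generates the full group.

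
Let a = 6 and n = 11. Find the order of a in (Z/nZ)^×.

10

Since 6 ∈ (Z/11Z)^×, its order divides φ(11) = 11 − 1 = 10 = 2 · 5.
Divisors of 10: 1, 2, 5, 10.
Check 6^d mod 11 for each divisor in increasing order:
6^1 ≡ 6
6^2 ≡ 3
6^5 ≡ 10
6^10 ≡ 1
So ord_11(6) = 10.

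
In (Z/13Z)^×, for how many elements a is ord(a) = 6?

2

φ(13) = 13 − 1 = 12 = 2^2 · 3.
In a cyclic group of order 12, there are φ(d) elements of order d for each divisor d of 12, and zero for non-divisors.
6 = 2 · 3 divides 12, and φ(6) = 2.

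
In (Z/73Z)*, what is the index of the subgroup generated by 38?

2

Since 38 ∈ (Z/73Z)^×, its order divides φ(73) = 73 − 1 = 72 = 2^3 · 3^2.
Divisors of 72: 1, 2, 3, 4, 6, 8, 9, 12, 18, 24, 36, 72.
Evaluate successive powers at the divisors of 72:
38^1 ≡ 38 (mod 73)
38^2 ≡ 57 (mod 73)
38^3 ≡ 49 (mod 73)
38^4 ≡ 37 (mod 73)
38^6 ≡ 65 (mod 73)
38^8 ≡ 55 (mod 73)
38^9 ≡ 46 (mod 73)
38^12 ≡ 64 (mod 73)
38^18 ≡ 72 (mod 73)
38^24 ≡ 8 (mod 73)
38^36 ≡ 1 (mod 73) ✓
The order of 38 is 36, so the subgroup it generates has 36 elements.
[(Z/73Z)^× : ⟨38⟩] = 72/36 = 2.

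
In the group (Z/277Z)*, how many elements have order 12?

φ(277) = 277 − 1 = 276 = 2^2 · 3 · 23.
Since (Z/277Z)^× is cyclic of order 276, the number of elements of order d is φ(d) when d | 276 and 0 otherwise.
12 = 2^2 · 3 divides 276, and φ(12) = 4.

4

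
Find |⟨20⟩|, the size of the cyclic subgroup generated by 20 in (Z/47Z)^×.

Since 20 ∈ (Z/47Z)^×, its order divides φ(47) = 47 − 1 = 46 = 2 · 23.
Divisors of 46: 1, 2, 23, 46.
Compute 20^d (mod 47) for the divisors d until we hit 1:
20^1 ≡ 20
20^2 ≡ 24
20^23 ≡ 46
20^46 ≡ 1
Therefore the multiplicative order of 20 modulo 47 is 46.

46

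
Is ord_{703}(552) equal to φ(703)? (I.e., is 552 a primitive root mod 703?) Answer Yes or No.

703 = 19 · 37 is a product of two distinct odd primes, so (Z/703Z)^× ≅ (Z/19Z)^× × (Z/37Z)^× is not cyclic.
No primitive root modulo 703 exists; in particular 552 is not one.

No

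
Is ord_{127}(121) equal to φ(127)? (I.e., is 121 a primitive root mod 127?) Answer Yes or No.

No

φ(127) = 127 − 1 = 126 = 2 · 3^2 · 7.
An element g generates (Z/127Z)^× iff g^(126/q) ≢ 1 (mod 127) for each prime q ∈ {2, 3, 7}.
121^63 ≡ 1 (mod 127)  [q = 2: ≡ 1 ✗]
121^42 ≡ 107 (mod 127)  [q = 3: ≢ 1 ✓]
121^18 ≡ 64 (mod 127)  [q = 7: ≢ 1 ✓]
The check at q = 2 fails, so 121 generates a proper subgroup.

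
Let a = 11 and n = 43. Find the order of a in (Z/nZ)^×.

7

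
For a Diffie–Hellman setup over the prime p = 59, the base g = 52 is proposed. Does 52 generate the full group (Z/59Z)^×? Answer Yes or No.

Yes

φ(59) = 59 − 1 = 58 = 2 · 29.
An element g generates (Z/59Z)^× iff g^(58/q) ≢ 1 (mod 59) for each prime q ∈ {2, 29}.
52^29 ≡ 58 (mod 59)  [q = 2: ≢ 1 ✓]
52^2 ≡ 49 (mod 59)  [q = 29: ≢ 1 ✓]
All checks pass, so 52 has order 58 and is a primitive root modulo 59.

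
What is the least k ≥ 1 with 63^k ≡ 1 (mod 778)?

194

By Lagrange's theorem, ord_778(63) divides φ(778) = φ(2)·φ(389) = 1·388 = 388 = 2^2 · 97.
Divisors of 388: 1, 2, 4, 97, 194, 388.
Compute 63^d (mod 778) for the divisors d until we hit 1:
63^1 ≡ 63 (mod 778)
63^2 ≡ 79 (mod 778)
63^4 ≡ 17 (mod 778)
63^97 ≡ 777 (mod 778)
63^194 ≡ 1 (mod 778) ✓
Therefore the multiplicative order of 63 modulo 778 is 194.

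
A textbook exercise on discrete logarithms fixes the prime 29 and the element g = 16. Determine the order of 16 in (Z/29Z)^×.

By Lagrange's theorem, ord_29(16) divides φ(29) = 29 − 1 = 28 = 2^2 · 7.
Divisors of 28: 1, 2, 4, 7, 14, 28.
Check 16^d mod 29 for each divisor in increasing order:
16^1 ≡ 16
16^2 ≡ 24
16^4 ≡ 25
16^7 ≡ 1
So ord_29(16) = 7.

7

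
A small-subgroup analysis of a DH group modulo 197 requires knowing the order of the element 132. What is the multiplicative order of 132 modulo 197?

The order of 132 must divide φ(197) = 197 − 1 = 196 = 2^2 · 7^2.
Divisors of 196: 1, 2, 4, 7, 14, 28, 49, 98, 196.
Test each divisor d:
132^1 ≡ 132 (mod 197)
132^2 ≡ 88 (mod 197)
132^4 ≡ 61 (mod 197)
132^7 ≡ 164 (mod 197)
132^14 ≡ 104 (mod 197)
132^28 ≡ 178 (mod 197)
132^49 ≡ 1 (mod 197) ✓
The smallest such exponent is 49, so the order of 132 is 49.

49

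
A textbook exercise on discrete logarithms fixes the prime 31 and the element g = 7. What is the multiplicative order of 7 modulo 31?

15

Since 7 ∈ (Z/31Z)^×, its order divides φ(31) = 31 − 1 = 30 = 2 · 3 · 5.
Divisors of 30: 1, 2, 3, 5, 6, 10, 15, 30.
Check 7^d mod 31 for each divisor in increasing order:
7^1 ≡ 7 (mod 31)
7^2 ≡ 18 (mod 31)
7^3 ≡ 2 (mod 31)
7^5 ≡ 5 (mod 31)
7^6 ≡ 4 (mod 31)
7^10 ≡ 25 (mod 31)
7^15 ≡ 1 (mod 31) ✓
Therefore the multiplicative order of 7 modulo 31 is 15.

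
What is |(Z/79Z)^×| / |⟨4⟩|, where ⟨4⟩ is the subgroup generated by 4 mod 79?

By Lagrange's theorem, ord_79(4) divides φ(79) = 79 − 1 = 78 = 2 · 3 · 13.
Divisors of 78: 1, 2, 3, 6, 13, 26, 39, 78.
Check 4^d mod 79 for each divisor in increasing order:
4^1 ≡ 4
4^2 ≡ 16
4^3 ≡ 64
4^6 ≡ 67
4^13 ≡ 23
4^26 ≡ 55
4^39 ≡ 1
So ord_79(4) = 39, hence |⟨4⟩| = 39.
Index = |(Z/79Z)^×| / |⟨4⟩| = 78 / 39 = 2.

2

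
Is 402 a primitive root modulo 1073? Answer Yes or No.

1073 = 29 · 37 is a product of two distinct odd primes, so (Z/1073Z)^× ≅ (Z/29Z)^× × (Z/37Z)^× is not cyclic.
No primitive root modulo 1073 exists; in particular 402 is not one.

No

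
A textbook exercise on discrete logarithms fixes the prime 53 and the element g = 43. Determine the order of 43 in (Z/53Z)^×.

26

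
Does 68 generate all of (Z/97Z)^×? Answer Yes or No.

Yes

φ(97) = 97 − 1 = 96 = 2^5 · 3.
68 is a primitive root mod 97 iff 68^(φ(97)/q) ≢ 1 for every prime q | φ(97), i.e. q ∈ {2, 3}.
68^48 ≡ 96 (mod 97)  [q = 2: ≢ 1 ✓]
68^32 ≡ 35 (mod 97)  [q = 3: ≢ 1 ✓]
All checks pass, so 68 has order 96 and is a primitive root modulo 97.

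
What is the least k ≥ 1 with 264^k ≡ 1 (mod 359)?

By Lagrange's theorem, ord_359(264) divides φ(359) = 359 − 1 = 358 = 2 · 179.
Divisors of 358: 1, 2, 179, 358.
Check 264^d mod 359 for each divisor in increasing order:
264^1 ≡ 264
264^2 ≡ 50
264^179 ≡ 1
Hence ord(264) = 179.

179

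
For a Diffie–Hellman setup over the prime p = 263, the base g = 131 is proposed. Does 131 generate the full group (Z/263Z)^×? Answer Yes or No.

Yes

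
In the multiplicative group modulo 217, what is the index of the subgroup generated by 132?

18

ord(132) | φ(217) = φ(7·31) = (7−1)·(31−1) = 6·30 = 180 = 2^2 · 3^2 · 5.
Divisors of 180: 1, 2, 3, 4, 5, 6, 9, 10, 12, 15, 18, 20, 30, 36, 45, 60, 90, 180.
Compute 132^d (mod 217) for the divisors d until we hit 1:
132^1 ≡ 132
132^2 ≡ 64
132^3 ≡ 202
132^4 ≡ 190
132^5 ≡ 125
132^6 ≡ 8
132^9 ≡ 97
132^10 ≡ 1
So ord_217(132) = 10, hence |⟨132⟩| = 10.
Index = |(Z/217Z)^×| / |⟨132⟩| = 180 / 10 = 18.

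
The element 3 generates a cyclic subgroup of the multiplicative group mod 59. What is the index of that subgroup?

ord(3) | φ(59) = 59 − 1 = 58 = 2 · 29.
Divisors of 58: 1, 2, 29, 58.
Test each divisor d:
3^1 ≡ 3 (mod 59)
3^2 ≡ 9 (mod 59)
3^29 ≡ 1 (mod 59) ✓
Thus |⟨3⟩| = ord(3) = 29.
Index = |(Z/59Z)^×| / |⟨3⟩| = 58 / 29 = 2.

2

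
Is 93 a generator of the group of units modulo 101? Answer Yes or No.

Yes

φ(101) = 101 − 1 = 100 = 2^2 · 5^2.
Test 93^(100/q) mod 101 for each prime factor q of 100:
93^50 ≡ 100 (mod 101)  [q = 2: ≢ 1 ✓]
93^20 ≡ 87 (mod 101)  [q = 5: ≢ 1 ✓]
All checks pass, so 93 has order 100 and is a primitive root modulo 101.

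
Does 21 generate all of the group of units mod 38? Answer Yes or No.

Yes

φ(38) = φ(2)·φ(19) = 1·18 = 18 = 2 · 3^2.
21 is a primitive root mod 38 iff 21^(φ(38)/q) ≢ 1 for every prime q | φ(38), i.e. q ∈ {2, 3}.
21^9 ≡ 37 (mod 38)  [q = 2: ≢ 1 ✓]
21^6 ≡ 7 (mod 38)  [q = 3: ≢ 1 ✓]
All checks pass, so 21 has order 18 and is a primitive root modulo 38.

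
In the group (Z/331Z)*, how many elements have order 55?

40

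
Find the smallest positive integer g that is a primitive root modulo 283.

φ(283) = 283 − 1 = 282 = 2 · 3 · 47.
Test candidates g = 2, 3, … against the prime factors q ∈ {2, 3, 47} of φ(283): g is a generator iff g^(282/q) ≢ 1 for every such q.
g = 2: 2^141 ≡ 282; 2^94 ≡ 1 — hits 1, so not a primitive root.
g = 3: 3^141 ≡ 282; 3^94 ≡ 238; 3^6 ≡ 163 — none is 1, so 3 is a primitive root.
The smallest primitive root modulo 283 is 3.

3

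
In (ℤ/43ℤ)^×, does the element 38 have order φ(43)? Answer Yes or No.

φ(43) = 43 − 1 = 42 = 2 · 3 · 7.
Test 38^(42/q) mod 43 for each prime factor q of 42:
38^21 ≡ 1 (mod 43)  [q = 2: ≡ 1 ✗]
38^14 ≡ 36 (mod 43)  [q = 3: ≢ 1 ✓]
38^6 ≡ 16 (mod 43)  [q = 7: ≢ 1 ✓]
The check at q = 2 fails, so 38 generates a proper subgroup.

No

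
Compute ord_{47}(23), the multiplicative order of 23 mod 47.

46

ord(23) | φ(47) = 47 − 1 = 46 = 2 · 23.
Divisors of 46: 1, 2, 23, 46.
Compute 23^d (mod 47) for the divisors d until we hit 1:
23^1 ≡ 23 (mod 47)
23^2 ≡ 12 (mod 47)
23^23 ≡ 46 (mod 47)
23^46 ≡ 1 (mod 47) ✓
Therefore the multiplicative order of 23 modulo 47 is 46.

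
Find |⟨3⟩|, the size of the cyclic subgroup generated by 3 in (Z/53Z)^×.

52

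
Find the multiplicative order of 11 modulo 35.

3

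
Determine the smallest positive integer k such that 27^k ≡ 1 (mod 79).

ord(27) | φ(79) = 79 − 1 = 78 = 2 · 3 · 13.
Divisors of 78: 1, 2, 3, 6, 13, 26, 39, 78.
Evaluate successive powers at the divisors of 78:
27^1 ≡ 27 (mod 79)
27^2 ≡ 18 (mod 79)
27^3 ≡ 12 (mod 79)
27^6 ≡ 65 (mod 79)
27^13 ≡ 78 (mod 79)
27^26 ≡ 1 (mod 79) ✓
Therefore the multiplicative order of 27 modulo 79 is 26.

26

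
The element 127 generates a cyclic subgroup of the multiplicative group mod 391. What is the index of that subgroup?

The order of 127 must divide φ(391) = φ(17·23) = (17−1)·(23−1) = 16·22 = 352 = 2^5 · 11.
Divisors of 352: 1, 2, 4, 8, 11, 16, 22, 32, 44, 88, 176, 352.
Compute 127^d (mod 391) for the divisors d until we hit 1:
127^1 ≡ 127 (mod 391)
127^2 ≡ 98 (mod 391)
127^4 ≡ 220 (mod 391)
127^8 ≡ 307 (mod 391)
127^11 ≡ 70 (mod 391)
127^16 ≡ 18 (mod 391)
127^22 ≡ 208 (mod 391)
127^32 ≡ 324 (mod 391)
127^44 ≡ 254 (mod 391)
127^88 ≡ 1 (mod 391) ✓
Thus |⟨127⟩| = ord(127) = 88.
Index = |(Z/391Z)^×| / |⟨127⟩| = 352 / 88 = 4.

4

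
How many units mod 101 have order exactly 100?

40

φ(101) = 101 − 1 = 100 = 2^2 · 5^2.
Since (Z/101Z)^× is cyclic of order 100, the number of elements of order d is φ(d) when d | 100 and 0 otherwise.
100 = 2^2 · 5^2 divides 100, and φ(100) = 40.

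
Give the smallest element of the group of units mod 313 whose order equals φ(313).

10

φ(313) = 313 − 1 = 312 = 2^3 · 3 · 13.
Test candidates g = 2, 3, … against the prime factors q ∈ {2, 3, 13} of φ(313): g is a generator iff g^(312/q) ≢ 1 for every such q.
g = 2: 2^156 ≡ 1 — hits 1, so not a primitive root.
g = 3: 3^156 ≡ 1 — hits 1, so not a primitive root.
g = 4: 4^156 ≡ 1 — hits 1, so not a primitive root.
g = 5: 5^156 ≡ 312; 5^104 ≡ 1 — hits 1, so not a primitive root.
g = 6: 6^156 ≡ 1 — hits 1, so not a primitive root.
g = 7: 7^156 ≡ 312; 7^104 ≡ 1 — hits 1, so not a primitive root.
g = 8: 8^156 ≡ 1 — hits 1, so not a primitive root.
g = 9: 9^156 ≡ 1 — hits 1, so not a primitive root.
g = 10: 10^156 ≡ 312; 10^104 ≡ 214; 10^24 ≡ 103 — none is 1, so 10 is a primitive root.
Hence the least primitive root of 313 is 10.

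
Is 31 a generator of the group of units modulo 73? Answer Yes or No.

Yes

φ(73) = 73 − 1 = 72 = 2^3 · 3^2.
Test 31^(72/q) mod 73 for each prime factor q of 72:
31^36 ≡ 72 (mod 73)  [q = 2: ≢ 1 ✓]
31^24 ≡ 64 (mod 73)  [q = 3: ≢ 1 ✓]
Every test exponent gives a nontrivial residue, hence 31 generates the full group.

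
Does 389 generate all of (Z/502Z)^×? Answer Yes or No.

φ(502) = φ(2)·φ(251) = 1·250 = 250 = 2 · 5^3.
An element g generates (Z/502Z)^× iff g^(250/q) ≢ 1 (mod 502) for each prime q ∈ {2, 5}.
389^125 ≡ 501 (mod 502)  [q = 2: ≢ 1 ✓]
389^50 ≡ 1 (mod 502)  [q = 5: ≡ 1 ✗]
Since 389^50 ≡ 1, the order of 389 divides 50 < 250, so 389 is not a primitive root.

No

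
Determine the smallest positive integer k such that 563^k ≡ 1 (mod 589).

6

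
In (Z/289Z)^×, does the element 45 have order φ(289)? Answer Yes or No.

φ(289) = φ(17^2) = 17·(17−1) = 272 = 2^4 · 17.
45 is a primitive root mod 289 iff 45^(φ(289)/q) ≢ 1 for every prime q | φ(289), i.e. q ∈ {2, 17}.
45^136 ≡ 288 (mod 289)  [q = 2: ≢ 1 ✓]
45^16 ≡ 256 (mod 289)  [q = 17: ≢ 1 ✓]
Every test exponent gives a nontrivial residue, hence 45 generates the full group.

Yes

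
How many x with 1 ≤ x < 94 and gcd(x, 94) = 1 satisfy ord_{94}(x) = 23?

φ(94) = φ(2)·φ(47) = 1·46 = 46 = 2 · 23.
(Z/94Z)^× is cyclic (|G| = 46); a cyclic group of order m has exactly φ(d) elements of each order d | m, and none otherwise.
23 | 46, and φ(23) = 23 − 1 = 22.

22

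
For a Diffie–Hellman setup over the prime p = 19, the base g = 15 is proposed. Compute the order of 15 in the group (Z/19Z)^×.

18

ord(15) | φ(19) = 19 − 1 = 18 = 2 · 3^2.
Divisors of 18: 1, 2, 3, 6, 9, 18.
Test each divisor d:
15^1 ≡ 15
15^2 ≡ 16
15^3 ≡ 12
15^6 ≡ 11
15^9 ≡ 18
15^18 ≡ 1
The smallest such exponent is 18, so the order of 15 is 18.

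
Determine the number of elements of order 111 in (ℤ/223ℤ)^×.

72

φ(223) = 223 − 1 = 222 = 2 · 3 · 37.
In a cyclic group of order 222, there are φ(d) elements of order d for each divisor d of 222, and zero for non-divisors.
111 = 3 · 37 divides 222, and φ(111) = 72.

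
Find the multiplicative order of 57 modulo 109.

108

By Lagrange's theorem, ord_109(57) divides φ(109) = 109 − 1 = 108 = 2^2 · 3^3.
Divisors of 108: 1, 2, 3, 4, 6, 9, 12, 18, 27, 36, 54, 108.
Test each divisor d:
57^1 ≡ 57
57^2 ≡ 88
57^3 ≡ 2
57^4 ≡ 5
57^6 ≡ 4
57^9 ≡ 8
57^12 ≡ 16
57^18 ≡ 64
57^27 ≡ 76
57^36 ≡ 63
57^54 ≡ 108
57^108 ≡ 1
So ord_109(57) = 108.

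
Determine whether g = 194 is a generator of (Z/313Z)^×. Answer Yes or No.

No

φ(313) = 313 − 1 = 312 = 2^3 · 3 · 13.
194 is a primitive root mod 313 iff 194^(φ(313)/q) ≢ 1 for every prime q | φ(313), i.e. q ∈ {2, 3, 13}.
194^156 ≡ 1 (mod 313)  [q = 2: ≡ 1 ✗]
194^104 ≡ 214 (mod 313)  [q = 3: ≢ 1 ✓]
194^24 ≡ 44 (mod 313)  [q = 13: ≢ 1 ✓]
194^156 ≡ 1 shows ord(194) | 156, strictly less than φ(313); not a primitive root.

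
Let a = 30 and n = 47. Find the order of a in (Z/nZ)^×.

The order of 30 must divide φ(47) = 47 − 1 = 46 = 2 · 23.
Divisors of 46: 1, 2, 23, 46.
Check 30^d mod 47 for each divisor in increasing order:
30^1 ≡ 30
30^2 ≡ 7
30^23 ≡ 46
30^46 ≡ 1
The smallest such exponent is 46, so the order of 30 is 46.

46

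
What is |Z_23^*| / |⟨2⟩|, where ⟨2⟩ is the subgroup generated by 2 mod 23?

Since 2 ∈ (Z/23Z)^×, its order divides φ(23) = 23 − 1 = 22 = 2 · 11.
Divisors of 22: 1, 2, 11, 22.
Evaluate successive powers at the divisors of 22:
2^1 ≡ 2 (mod 23)
2^2 ≡ 4 (mod 23)
2^11 ≡ 1 (mod 23) ✓
Thus |⟨2⟩| = ord(2) = 11.
The index is φ(23) / ord(2) = 22 / 11 = 2.

2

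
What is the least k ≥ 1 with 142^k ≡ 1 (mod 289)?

272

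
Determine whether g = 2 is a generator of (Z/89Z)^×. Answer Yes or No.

No

φ(89) = 89 − 1 = 88 = 2^3 · 11.
An element g generates (Z/89Z)^× iff g^(88/q) ≢ 1 (mod 89) for each prime q ∈ {2, 11}.
2^44 ≡ 1 (mod 89)  [q = 2: ≡ 1 ✗]
2^8 ≡ 78 (mod 89)  [q = 11: ≢ 1 ✓]
Since 2^44 ≡ 1, the order of 2 divides 44 < 88, so 2 is not a primitive root.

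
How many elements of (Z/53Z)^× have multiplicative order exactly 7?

φ(53) = 53 − 1 = 52 = 2^2 · 13.
Since (Z/53Z)^× is cyclic of order 52, the number of elements of order d is φ(d) when d | 52 and 0 otherwise.
Here 52 is not a multiple of 7, so there are no elements of order 7.

0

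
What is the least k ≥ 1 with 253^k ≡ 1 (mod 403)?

The order of 253 must divide φ(403) = φ(13·31) = (13−1)·(31−1) = 12·30 = 360 = 2^3 · 3^2 · 5.
Divisors of 360: 1, 2, 3, 4, 5, 6, 8, 9, 10, 12, 15, 18, 20, 24, 30, 36, 40, 45, 60, 72, 90, 120, 180, 360.
Test each divisor d:
253^1 ≡ 253 (mod 403)
253^2 ≡ 335 (mod 403)
253^3 ≡ 125 (mod 403)
253^4 ≡ 191 (mod 403)
253^5 ≡ 366 (mod 403)
253^6 ≡ 311 (mod 403)
253^8 ≡ 211 (mod 403)
253^9 ≡ 187 (mod 403)
253^10 ≡ 160 (mod 403)
253^12 ≡ 1 (mod 403) ✓
The smallest such exponent is 12, so the order of 253 is 12.

12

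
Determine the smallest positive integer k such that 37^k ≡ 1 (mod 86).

The order of 37 must divide φ(86) = φ(2)·φ(43) = 1·42 = 42 = 2 · 3 · 7.
Divisors of 42: 1, 2, 3, 6, 7, 14, 21, 42.
Check 37^d mod 86 for each divisor in increasing order:
37^1 ≡ 37 (mod 86)
37^2 ≡ 79 (mod 86)
37^3 ≡ 85 (mod 86)
37^6 ≡ 1 (mod 86) ✓
Hence ord(37) = 6.

6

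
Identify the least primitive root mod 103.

φ(103) = 103 − 1 = 102 = 2 · 3 · 17.
g is a primitive root iff g^(102/q) ≢ 1 (mod 103) for each prime q ∈ {2, 3, 17}.
g = 2: 2^51 ≡ 1 — hits 1, so not a primitive root.
g = 3: 3^51 ≡ 102; 3^34 ≡ 1 — hits 1, so not a primitive root.
g = 4: 4^51 ≡ 1 — hits 1, so not a primitive root.
g = 5: 5^51 ≡ 102; 5^34 ≡ 56; 5^6 ≡ 72 — none is 1, so 5 is a primitive root.
Hence the least primitive root of 103 is 5.

5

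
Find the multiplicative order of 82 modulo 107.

106

Since 82 ∈ (Z/107Z)^×, its order divides φ(107) = 107 − 1 = 106 = 2 · 53.
Divisors of 106: 1, 2, 53, 106.
Check 82^d mod 107 for each divisor in increasing order:
82^1 ≡ 82
82^2 ≡ 90
82^53 ≡ 106
82^106 ≡ 1
Hence ord(82) = 106.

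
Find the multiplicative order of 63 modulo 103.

ord(63) | φ(103) = 103 − 1 = 102 = 2 · 3 · 17.
Divisors of 102: 1, 2, 3, 6, 17, 34, 51, 102.
Compute 63^d (mod 103) for the divisors d until we hit 1:
63^1 ≡ 63 (mod 103)
63^2 ≡ 55 (mod 103)
63^3 ≡ 66 (mod 103)
63^6 ≡ 30 (mod 103)
63^17 ≡ 46 (mod 103)
63^34 ≡ 56 (mod 103)
63^51 ≡ 1 (mod 103) ✓
So ord_103(63) = 51.

51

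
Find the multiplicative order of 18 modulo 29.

Since 18 ∈ (Z/29Z)^×, its order divides φ(29) = 29 − 1 = 28 = 2^2 · 7.
Divisors of 28: 1, 2, 4, 7, 14, 28.
Evaluate successive powers at the divisors of 28:
18^1 ≡ 18 (mod 29)
18^2 ≡ 5 (mod 29)
18^4 ≡ 25 (mod 29)
18^7 ≡ 17 (mod 29)
18^14 ≡ 28 (mod 29)
18^28 ≡ 1 (mod 29) ✓
So ord_29(18) = 28.

28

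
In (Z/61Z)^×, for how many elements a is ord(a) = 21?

0

φ(61) = 61 − 1 = 60 = 2^2 · 3 · 5.
In a cyclic group of order 60, there are φ(d) elements of order d for each divisor d of 60, and zero for non-divisors.
Here 60 is not a multiple of 21, so there are no elements of order 21.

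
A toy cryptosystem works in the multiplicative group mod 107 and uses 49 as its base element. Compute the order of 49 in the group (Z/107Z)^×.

53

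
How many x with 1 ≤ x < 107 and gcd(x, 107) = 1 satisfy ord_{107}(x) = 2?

1

φ(107) = 107 − 1 = 106 = 2 · 53.
In a cyclic group of order 106, there are φ(d) elements of order d for each divisor d of 106, and zero for non-divisors.
2 | 106, and φ(2) = 2 − 1 = 1.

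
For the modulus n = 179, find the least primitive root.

2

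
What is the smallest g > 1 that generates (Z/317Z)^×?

2

φ(317) = 317 − 1 = 316 = 2^2 · 79.
Test candidates g = 2, 3, … against the prime factors q ∈ {2, 79} of φ(317): g is a generator iff g^(316/q) ≢ 1 for every such q.
g = 2: 2^158 ≡ 316; 2^4 ≡ 16 — none is 1, so 2 is a primitive root.
The smallest primitive root modulo 317 is 2.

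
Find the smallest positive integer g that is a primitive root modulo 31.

3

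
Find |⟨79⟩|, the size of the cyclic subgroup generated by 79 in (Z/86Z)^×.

3

Since 79 ∈ (Z/86Z)^×, its order divides φ(86) = φ(2)·φ(43) = 1·42 = 42 = 2 · 3 · 7.
Divisors of 42: 1, 2, 3, 6, 7, 14, 21, 42.
Check 79^d mod 86 for each divisor in increasing order:
79^1 ≡ 79
79^2 ≡ 49
79^3 ≡ 1
Therefore the multiplicative order of 79 modulo 86 is 3.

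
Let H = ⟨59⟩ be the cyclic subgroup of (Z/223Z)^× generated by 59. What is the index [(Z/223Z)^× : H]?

3

By Lagrange's theorem, ord_223(59) divides φ(223) = 223 − 1 = 222 = 2 · 3 · 37.
Divisors of 222: 1, 2, 3, 6, 37, 74, 111, 222.
Check 59^d mod 223 for each divisor in increasing order:
59^1 ≡ 59 (mod 223)
59^2 ≡ 136 (mod 223)
59^3 ≡ 219 (mod 223)
59^6 ≡ 16 (mod 223)
59^37 ≡ 222 (mod 223)
59^74 ≡ 1 (mod 223) ✓
So ord_223(59) = 74, hence |⟨59⟩| = 74.
[(Z/223Z)^× : ⟨59⟩] = 222/74 = 3.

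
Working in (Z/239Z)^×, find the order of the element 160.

By Lagrange's theorem, ord_239(160) divides φ(239) = 239 − 1 = 238 = 2 · 7 · 17.
Divisors of 238: 1, 2, 7, 14, 17, 34, 119, 238.
Test each divisor d:
160^1 ≡ 160 (mod 239)
160^2 ≡ 27 (mod 239)
160^7 ≡ 216 (mod 239)
160^14 ≡ 51 (mod 239)
160^17 ≡ 201 (mod 239)
160^34 ≡ 10 (mod 239)
160^119 ≡ 1 (mod 239) ✓
So ord_239(160) = 119.

119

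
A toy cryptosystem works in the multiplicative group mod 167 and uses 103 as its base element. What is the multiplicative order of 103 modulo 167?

166

By Lagrange's theorem, ord_167(103) divides φ(167) = 167 − 1 = 166 = 2 · 83.
Divisors of 166: 1, 2, 83, 166.
Compute 103^d (mod 167) for the divisors d until we hit 1:
103^1 ≡ 103 (mod 167)
103^2 ≡ 88 (mod 167)
103^83 ≡ 166 (mod 167)
103^166 ≡ 1 (mod 167) ✓
Hence ord(103) = 166.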